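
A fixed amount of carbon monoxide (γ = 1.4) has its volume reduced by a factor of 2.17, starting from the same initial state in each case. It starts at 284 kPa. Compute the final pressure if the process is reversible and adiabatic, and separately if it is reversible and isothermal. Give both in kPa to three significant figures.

adiabatic: 840 kPa; isothermal: 616 kPa

Isothermal: P₂ = P₁(V₁/V₂) = 284×2.17 = 616.3 kPa.
Adiabatic: P₂ = P₁(V₁/V₂)^γ = 284×2.17^(1.4) = 840.2 kPa.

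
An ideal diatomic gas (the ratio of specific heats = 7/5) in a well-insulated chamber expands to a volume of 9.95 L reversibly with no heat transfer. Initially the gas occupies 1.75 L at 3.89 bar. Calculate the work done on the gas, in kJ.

P₂ = P₁(V₁/V₂)^γ = 3.89×(1.75/9.95)^(7/5) = 0.3414 bar.
For a reversible adiabat, W_by_gas = (P₁V₁ − P₂V₂)/(γ−1).
W_by = (389000×0.00175 − 34140×0.00995) / (2/5) = 852.7 J.
W_on_gas = −W_by = -852.7 J.

W ≈ -0.853 kJ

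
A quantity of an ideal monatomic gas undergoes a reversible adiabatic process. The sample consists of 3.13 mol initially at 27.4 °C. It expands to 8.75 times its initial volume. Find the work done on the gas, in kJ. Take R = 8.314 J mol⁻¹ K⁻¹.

Adiabatic: T₁V₁^(γ−1) = T₂V₂^(γ−1) ⇒ T₂ = T₁ (V₁/V₂)^(γ−1).
γ = 5/3 for a monatomic ideal gas, so γ−1 = 2/3.
T₁ = 27.4 °C = 300.5 K.
T₂ = 300.5 × (1/8.75)^(2/3) = 70.78 K.
Q = 0, so ΔU = W_on_gas = nCᵥΔT with Cᵥ = R/(γ−1) = 12.47 J/(mol·K).
ΔU = 3.13 × 12.47 × (70.78 − 300.5) = -8969 J.

W ≈ -8.97 kJ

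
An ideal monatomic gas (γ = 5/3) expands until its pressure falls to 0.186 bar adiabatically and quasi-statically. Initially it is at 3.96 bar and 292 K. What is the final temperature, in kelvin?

Adiabatic: T₂/T₁ = (P₂/P₁)^((γ−1)/γ).
T₂ = 292 × (0.186/3.96)^(2/5) = 85.92 K.

T₂ ≈ 85.9 K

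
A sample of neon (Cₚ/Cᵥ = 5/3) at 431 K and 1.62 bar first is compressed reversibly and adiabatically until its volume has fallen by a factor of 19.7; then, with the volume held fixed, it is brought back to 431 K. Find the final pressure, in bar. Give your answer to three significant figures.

P₃ ≈ 31.9 bar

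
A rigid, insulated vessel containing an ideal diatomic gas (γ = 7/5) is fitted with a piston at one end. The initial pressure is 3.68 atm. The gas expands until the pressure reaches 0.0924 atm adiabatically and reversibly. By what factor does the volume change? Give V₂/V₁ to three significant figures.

From PV^γ = const, V₂/V₁ = (P₁/P₂)^(1/γ).
V₂/V₁ = (3.68/0.0924)^(5/7) = 13.9.

V₂/V₁ ≈ 13.9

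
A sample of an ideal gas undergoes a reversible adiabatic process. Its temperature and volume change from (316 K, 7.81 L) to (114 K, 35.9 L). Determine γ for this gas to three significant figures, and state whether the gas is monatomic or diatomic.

TV^(γ−1) = const ⇒ γ − 1 = ln(T₂/T₁) / ln(V₁/V₂).
γ = 1 + ln(114/316) / ln(7.81/35.9) = 1.668.
γ ≈ 1.67 is close to 5/3, so the gas is monatomic.

γ ≈ 1.67; monatomic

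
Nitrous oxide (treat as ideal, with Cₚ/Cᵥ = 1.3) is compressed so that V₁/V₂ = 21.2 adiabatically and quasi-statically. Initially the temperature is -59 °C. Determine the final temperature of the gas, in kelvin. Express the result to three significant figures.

T₂ ≈ 535 K

For a reversible adiabat TV^(γ−1) is constant, so T₂ = T₁ (V₁/V₂)^(γ−1).
T₁ = -59 °C = 214.1 K.
T₂ = 214.1 × 21.2^(0.3) = 535.3 K.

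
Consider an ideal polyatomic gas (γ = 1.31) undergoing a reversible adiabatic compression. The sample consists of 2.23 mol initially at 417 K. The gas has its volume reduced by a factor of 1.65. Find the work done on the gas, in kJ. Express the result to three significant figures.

Adiabatic: T₁V₁^(γ−1) = T₂V₂^(γ−1) ⇒ T₂ = T₁ (V₁/V₂)^(γ−1).
T₂ = 417 × 1.65^(0.31) = 487 K.
Q = 0, so ΔU = W_on_gas = nCᵥΔT with Cᵥ = R/(γ−1) = 26.82 J/(mol·K).
ΔU = 2.23 × 26.82 × (487 − 417) = 4188 J.

W ≈ 4.19 kJ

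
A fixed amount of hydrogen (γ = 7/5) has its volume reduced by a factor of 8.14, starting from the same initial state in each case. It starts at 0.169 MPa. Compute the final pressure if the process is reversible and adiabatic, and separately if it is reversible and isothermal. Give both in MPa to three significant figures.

adiabatic: 3.18 MPa; isothermal: 1.38 MPa

Isothermal: P₂ = P₁(V₁/V₂) = 0.169×8.14 = 1.376 MPa.
Adiabatic: P₂ = P₁(V₁/V₂)^γ = 0.169×8.14^(7/5) = 3.182 MPa.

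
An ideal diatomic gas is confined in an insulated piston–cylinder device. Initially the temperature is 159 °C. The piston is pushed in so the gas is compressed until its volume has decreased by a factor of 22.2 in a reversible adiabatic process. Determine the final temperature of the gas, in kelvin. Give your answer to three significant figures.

T₂ ≈ 1490 K

For a reversible adiabat TV^(γ−1) is constant, so T₂ = T₁ (V₁/V₂)^(γ−1).
For a diatomic ideal gas γ = 7/5, so γ−1 = 2/5.
T₁ = 159 °C = 432.1 K.
T₂ = 432.1 × 22.2^(2/5) = 1493 K.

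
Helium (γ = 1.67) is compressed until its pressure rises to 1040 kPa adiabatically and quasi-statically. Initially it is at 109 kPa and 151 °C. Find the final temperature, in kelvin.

T₂ ≈ 1050 K

Along an adiabat T P^((1−γ)/γ) is constant, so T₂ = T₁ (P₂/P₁)^((γ−1)/γ).
T₁ = 151 °C = 424.1 K.
T₂ = 424.1 × (1040/109)^(0.401) = 1048 K.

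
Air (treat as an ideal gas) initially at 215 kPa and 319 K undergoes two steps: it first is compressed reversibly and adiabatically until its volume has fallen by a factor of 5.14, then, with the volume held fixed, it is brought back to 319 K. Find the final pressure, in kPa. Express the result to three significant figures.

For a diatomic ideal gas γ = 7/5.
Adiabatic step (PV^γ = const): P₂ = 215×5.14^(7/5) = 2127 kPa; T₂ = 319×5.14^(2/5) = 614 K.
Isochoric: P₃ = P₂(T₃/T₂) = 2127 × (319/614) = 1105 kPa.

P₃ ≈ 1110 kPa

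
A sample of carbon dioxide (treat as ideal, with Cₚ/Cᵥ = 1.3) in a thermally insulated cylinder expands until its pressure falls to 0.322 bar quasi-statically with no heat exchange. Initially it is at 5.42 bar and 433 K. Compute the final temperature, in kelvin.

Adiabatic: T₂/T₁ = (P₂/P₁)^((γ−1)/γ).
T₂ = 433 × (0.322/5.42)^(0.231) = 225.7 K.

T₂ ≈ 226 K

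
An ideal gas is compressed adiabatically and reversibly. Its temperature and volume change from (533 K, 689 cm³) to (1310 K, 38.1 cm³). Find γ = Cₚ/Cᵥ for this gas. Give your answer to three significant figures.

γ ≈ 1.31

TV^(γ−1) = const ⇒ γ − 1 = ln(T₂/T₁) / ln(V₁/V₂).
γ = 1 + ln(1310/533) / ln(689/38.1) = 1.311.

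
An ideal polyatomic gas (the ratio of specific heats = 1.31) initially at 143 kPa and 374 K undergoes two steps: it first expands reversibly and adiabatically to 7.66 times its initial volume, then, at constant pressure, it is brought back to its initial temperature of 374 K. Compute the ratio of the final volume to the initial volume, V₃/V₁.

Adiabatic step: V₂/V₁ = 7.66; T₂ = T₁·(1/7.66)^(0.31) = 199 K.
Isobaric step: V₃/V₂ = T₃/T₂ = 374/199.
V₃/V₁ = (V₂/V₁)(V₃/V₂) = 7.66 × (374/199) = 14.4.

V₃/V₁ ≈ 14.4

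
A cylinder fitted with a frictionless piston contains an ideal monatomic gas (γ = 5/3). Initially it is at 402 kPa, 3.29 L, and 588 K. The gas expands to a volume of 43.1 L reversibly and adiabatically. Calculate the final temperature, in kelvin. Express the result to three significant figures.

Adiabatic: T₁V₁^(γ−1) = T₂V₂^(γ−1) ⇒ T₂ = T₁ (V₁/V₂)^(γ−1).
T₂ = 588 × (3.29/43.1)^(2/3) = 105.8 K.

T₂ ≈ 106 K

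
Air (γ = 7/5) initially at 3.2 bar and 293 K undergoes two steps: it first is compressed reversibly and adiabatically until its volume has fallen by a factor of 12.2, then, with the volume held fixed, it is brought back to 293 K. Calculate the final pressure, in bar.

Adiabatic step (PV^γ = const): P₂ = 3.2×12.2^(7/5) = 106.2 bar; T₂ = 293×12.2^(2/5) = 796.9 K.
Isochoric: P₃ = P₂(T₃/T₂) = 106.2 × (293/796.9) = 39.04 bar.

P₃ ≈ 39.0 bar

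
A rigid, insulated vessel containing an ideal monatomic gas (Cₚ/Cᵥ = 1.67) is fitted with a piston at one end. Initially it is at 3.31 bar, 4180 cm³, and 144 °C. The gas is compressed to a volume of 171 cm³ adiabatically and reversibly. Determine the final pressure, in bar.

P₂ ≈ 689 bar

Since PV^γ is constant along a reversible adiabat, P₂ = P₁ (V₁/V₂)^γ.
P₂ = 3.31 × (4180/171)^(1.67) = 688.8 bar.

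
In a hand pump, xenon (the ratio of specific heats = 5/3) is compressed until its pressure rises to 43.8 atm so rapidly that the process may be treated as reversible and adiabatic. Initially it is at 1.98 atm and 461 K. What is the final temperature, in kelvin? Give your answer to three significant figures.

Adiabatic: T₂/T₁ = (P₂/P₁)^((γ−1)/γ).
T₂ = 461 × (43.8/1.98)^(2/5) = 1591 K.

T₂ ≈ 1590 K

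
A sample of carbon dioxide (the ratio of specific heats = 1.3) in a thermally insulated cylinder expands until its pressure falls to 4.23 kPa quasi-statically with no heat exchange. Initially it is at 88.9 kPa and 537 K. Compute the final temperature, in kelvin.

T₂ ≈ 266 K

Adiabatic: T₂/T₁ = (P₂/P₁)^((γ−1)/γ).
T₂ = 537 × (4.23/88.9)^(0.231) = 265.9 K.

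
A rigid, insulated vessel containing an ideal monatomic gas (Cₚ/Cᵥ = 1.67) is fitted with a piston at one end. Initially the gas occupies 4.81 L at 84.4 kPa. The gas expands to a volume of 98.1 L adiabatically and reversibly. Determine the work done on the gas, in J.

P₂ = P₁(V₁/V₂)^γ = 84.4×(4.81/98.1)^(1.67) = 0.5488 kPa.
For a reversible adiabat, W_by_gas = (P₁V₁ − P₂V₂)/(γ−1).
W_by = (84400×0.00481 − 548.8×0.0981) / (0.67) = 525.6 J.
W_on_gas = −W_by = -525.6 J.

W ≈ -526 J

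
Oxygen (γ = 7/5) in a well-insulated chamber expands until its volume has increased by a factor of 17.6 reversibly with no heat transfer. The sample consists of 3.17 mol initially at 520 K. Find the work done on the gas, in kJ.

For a reversible adiabat TV^(γ−1) is constant, so T₂ = T₁ (V₁/V₂)^(γ−1).
T₂ = 520 × (1/17.6)^(2/5) = 165.1 K.
Q = 0, so ΔU = W_on_gas = nCᵥΔT with Cᵥ = R/(γ−1) = 20.79 J/(mol·K).
ΔU = 3.17 × 20.79 × (165.1 − 520) = -23380 J.

W ≈ -23.4 kJ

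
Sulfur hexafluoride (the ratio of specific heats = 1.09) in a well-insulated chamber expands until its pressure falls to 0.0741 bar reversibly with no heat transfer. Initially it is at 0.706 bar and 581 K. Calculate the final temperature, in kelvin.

Adiabatic: T₂/T₁ = (P₂/P₁)^((γ−1)/γ).
T₂ = 581 × (0.0741/0.706)^(0.0826) = 482.3 K.

T₂ ≈ 482 K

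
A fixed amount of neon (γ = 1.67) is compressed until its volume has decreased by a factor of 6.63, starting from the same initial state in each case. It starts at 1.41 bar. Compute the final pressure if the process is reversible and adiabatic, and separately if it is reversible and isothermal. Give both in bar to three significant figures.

adiabatic: 33.2 bar; isothermal: 9.35 bar

Isothermal: P₂ = P₁(V₁/V₂) = 1.41×6.63 = 9.348 bar.
Adiabatic: P₂ = P₁(V₁/V₂)^γ = 1.41×6.63^(1.67) = 33.2 bar.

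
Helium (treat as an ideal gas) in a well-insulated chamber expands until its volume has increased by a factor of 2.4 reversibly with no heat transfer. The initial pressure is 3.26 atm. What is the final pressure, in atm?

Adiabatic: P₁V₁^γ = P₂V₂^γ ⇒ P₂ = P₁ (V₁/V₂)^γ.
For a monatomic ideal gas γ = 5/3.
P₂ = 3.26 × (1/2.4)^(5/3) = 0.7578 atm.

P₂ ≈ 0.758 atm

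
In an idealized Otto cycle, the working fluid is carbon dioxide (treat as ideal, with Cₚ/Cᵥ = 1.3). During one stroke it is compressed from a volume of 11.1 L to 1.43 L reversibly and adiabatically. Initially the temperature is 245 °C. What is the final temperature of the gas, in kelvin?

Adiabatic: T₁V₁^(γ−1) = T₂V₂^(γ−1) ⇒ T₂ = T₁ (V₁/V₂)^(γ−1).
T₁ = 245 °C = 518.1 K.
T₂ = 518.1 × (11.1/1.43)^(0.3) = 958.2 K.

T₂ ≈ 958 K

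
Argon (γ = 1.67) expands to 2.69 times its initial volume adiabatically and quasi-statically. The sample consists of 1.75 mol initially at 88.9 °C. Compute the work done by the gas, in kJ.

W ≈ 3.81 kJ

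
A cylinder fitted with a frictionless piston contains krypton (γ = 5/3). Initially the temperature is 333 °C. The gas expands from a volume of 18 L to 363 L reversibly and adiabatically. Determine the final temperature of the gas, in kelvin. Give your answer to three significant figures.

T₂ ≈ 81.8 K

For a reversible adiabat TV^(γ−1) is constant, so T₂ = T₁ (V₁/V₂)^(γ−1).
T₁ = 333 °C = 606.1 K.
T₂ = 606.1 × (18/363)^(2/3) = 81.81 K.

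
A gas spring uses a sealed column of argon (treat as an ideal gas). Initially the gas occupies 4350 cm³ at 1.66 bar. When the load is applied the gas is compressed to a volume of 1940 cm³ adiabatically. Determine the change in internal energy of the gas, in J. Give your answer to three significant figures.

ΔU ≈ 772 J

γ = 5/3 for a monatomic ideal gas.
P₂ = P₁(V₁/V₂)^γ = 1.66×(4350/1940)^(5/3) = 6.377 bar.
For a reversible adiabat, W_by_gas = (P₁V₁ − P₂V₂)/(γ−1).
W_by = (166000×0.00435 − 637700×0.00194) / (2/3) = -772.4 J.
Q = 0 ⇒ ΔU = −W_by = 772.4 J.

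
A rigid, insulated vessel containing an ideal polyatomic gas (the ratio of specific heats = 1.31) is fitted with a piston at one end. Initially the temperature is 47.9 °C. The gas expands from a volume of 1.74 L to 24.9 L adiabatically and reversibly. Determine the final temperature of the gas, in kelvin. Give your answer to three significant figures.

T₂ ≈ 141 K

Adiabatic: T₁V₁^(γ−1) = T₂V₂^(γ−1) ⇒ T₂ = T₁ (V₁/V₂)^(γ−1).
T₁ = 47.9 °C = 321 K.
T₂ = 321 × (1.74/24.9)^(0.31) = 140.7 K.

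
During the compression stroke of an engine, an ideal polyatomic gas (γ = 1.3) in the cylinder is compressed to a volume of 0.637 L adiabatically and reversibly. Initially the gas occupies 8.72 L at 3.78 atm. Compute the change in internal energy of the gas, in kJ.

ΔU ≈ 13.3 kJ

P₂ = P₁(V₁/V₂)^γ = 3.78×(8.72/0.637)^(1.3) = 113.4 atm.
For a reversible adiabat, W_by_gas = (P₁V₁ − P₂V₂)/(γ−1).
W_by = (383000×0.00872 − 1.149×10^7×0.000637) / (0.3) = -13270 J.
Q = 0 ⇒ ΔU = −W_by = 13270 J.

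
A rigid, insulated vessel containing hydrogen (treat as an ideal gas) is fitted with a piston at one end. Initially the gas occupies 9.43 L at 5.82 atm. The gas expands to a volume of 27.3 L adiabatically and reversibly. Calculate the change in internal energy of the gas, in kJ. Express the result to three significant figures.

ΔU ≈ -4.82 kJ

γ = 7/5 for a diatomic ideal gas.
P₂ = P₁(V₁/V₂)^γ = 5.82×(9.43/27.3)^(7/5) = 1.314 atm.
For a reversible adiabat, W_by_gas = (P₁V₁ − P₂V₂)/(γ−1).
W_by = (589700×0.00943 − 133100×0.0273) / (2/5) = 4815 J.
Q = 0 ⇒ ΔU = −W_by = -4815 J.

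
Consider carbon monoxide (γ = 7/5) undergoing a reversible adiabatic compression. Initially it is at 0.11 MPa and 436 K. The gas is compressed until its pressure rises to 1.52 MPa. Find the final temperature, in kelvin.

T₂ ≈ 923 K

Adiabatic: T₂/T₁ = (P₂/P₁)^((γ−1)/γ).
T₂ = 436 × (1.52/0.11)^(2/7) = 923.3 K.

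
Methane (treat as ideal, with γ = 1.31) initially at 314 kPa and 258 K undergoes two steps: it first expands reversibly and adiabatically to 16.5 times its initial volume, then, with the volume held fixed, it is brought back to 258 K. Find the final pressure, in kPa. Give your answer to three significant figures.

P₃ ≈ 19.0 kPa

Adiabatic step (PV^γ = const): P₂ = 314×(1/16.5)^(1.31) = 7.98 kPa; T₂ = 258×(1/16.5)^(0.31) = 108.2 K.
Isochoric: P₃ = P₂(T₃/T₂) = 7.98 × (258/108.2) = 19.03 kPa.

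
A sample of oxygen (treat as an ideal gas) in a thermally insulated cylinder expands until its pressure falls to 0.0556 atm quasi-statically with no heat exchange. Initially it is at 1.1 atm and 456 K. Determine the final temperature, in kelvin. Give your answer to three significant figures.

T₂ ≈ 194 K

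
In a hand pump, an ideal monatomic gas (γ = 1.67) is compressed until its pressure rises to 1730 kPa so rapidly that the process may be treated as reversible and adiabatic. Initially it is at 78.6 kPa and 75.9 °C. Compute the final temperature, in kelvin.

Along an adiabat T P^((1−γ)/γ) is constant, so T₂ = T₁ (P₂/P₁)^((γ−1)/γ).
T₁ = 75.9 °C = 349 K.
T₂ = 349 × (1730/78.6)^(0.401) = 1207 K.

T₂ ≈ 1210 K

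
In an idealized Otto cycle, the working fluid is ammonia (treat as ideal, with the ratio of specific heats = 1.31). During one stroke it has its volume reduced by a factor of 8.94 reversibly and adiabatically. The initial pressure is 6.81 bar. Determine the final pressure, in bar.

P₂ ≈ 120 bar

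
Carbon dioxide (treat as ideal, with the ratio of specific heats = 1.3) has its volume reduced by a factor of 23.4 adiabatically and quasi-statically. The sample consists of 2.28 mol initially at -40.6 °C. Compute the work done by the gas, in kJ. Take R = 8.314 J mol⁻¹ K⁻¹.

W ≈ -23.1 kJ

For a reversible adiabat TV^(γ−1) is constant, so T₂ = T₁ (V₁/V₂)^(γ−1).
T₁ = -40.6 °C = 232.5 K.
T₂ = 232.5 × 23.4^(0.3) = 598.8 K.
Q = 0, so ΔU = W_on_gas = nCᵥΔT with Cᵥ = R/(γ−1) = 27.71 J/(mol·K).
ΔU = 2.28 × 27.71 × (598.8 − 232.5) = 23140 J.
Work done by the gas = −ΔU = -23140 J.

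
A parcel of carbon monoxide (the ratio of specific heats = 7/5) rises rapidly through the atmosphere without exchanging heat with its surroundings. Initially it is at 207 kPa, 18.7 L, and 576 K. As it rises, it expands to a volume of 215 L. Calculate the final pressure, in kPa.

P₂ ≈ 6.78 kPa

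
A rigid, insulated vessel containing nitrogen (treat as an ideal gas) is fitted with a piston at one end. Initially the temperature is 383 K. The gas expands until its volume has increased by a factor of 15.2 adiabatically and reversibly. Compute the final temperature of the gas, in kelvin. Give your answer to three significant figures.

T₂ ≈ 129 K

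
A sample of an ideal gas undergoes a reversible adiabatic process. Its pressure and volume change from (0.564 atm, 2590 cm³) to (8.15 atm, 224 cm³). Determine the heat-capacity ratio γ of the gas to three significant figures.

γ ≈ 1.09

PV^γ = const ⇒ γ = ln(P₂/P₁) / ln(V₁/V₂).
γ = ln(8.15/0.564) / ln(2590/224) = 1.091.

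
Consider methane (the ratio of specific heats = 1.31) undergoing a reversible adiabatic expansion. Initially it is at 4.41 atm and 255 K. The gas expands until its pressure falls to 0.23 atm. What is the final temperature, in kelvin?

Along an adiabat T P^((1−γ)/γ) is constant, so T₂ = T₁ (P₂/P₁)^((γ−1)/γ).
T₂ = 255 × (0.23/4.41)^(0.237) = 126.8 K.

T₂ ≈ 127 K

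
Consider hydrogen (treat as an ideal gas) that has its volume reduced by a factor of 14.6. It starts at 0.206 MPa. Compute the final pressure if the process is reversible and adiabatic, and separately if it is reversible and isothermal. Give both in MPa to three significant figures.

adiabatic: 8.79 MPa; isothermal: 3.01 MPa

For a diatomic ideal gas γ = 7/5.
Isothermal: P₂ = P₁(V₁/V₂) = 0.206×14.6 = 3.008 MPa.
Adiabatic: P₂ = P₁(V₁/V₂)^γ = 0.206×14.6^(7/5) = 8.789 MPa.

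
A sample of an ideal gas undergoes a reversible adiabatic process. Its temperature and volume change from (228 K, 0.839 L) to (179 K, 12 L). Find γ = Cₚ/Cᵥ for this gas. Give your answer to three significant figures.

γ ≈ 1.09

TV^(γ−1) = const ⇒ γ − 1 = ln(T₂/T₁) / ln(V₁/V₂).
γ = 1 + ln(179/228) / ln(0.839/12) = 1.091.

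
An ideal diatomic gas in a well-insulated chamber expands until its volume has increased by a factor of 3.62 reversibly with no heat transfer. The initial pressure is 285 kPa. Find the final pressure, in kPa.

P₂ ≈ 47.1 kPa

Adiabatic: P₁V₁^γ = P₂V₂^γ ⇒ P₂ = P₁ (V₁/V₂)^γ.
For a diatomic ideal gas γ = 7/5.
P₂ = 285 × (1/3.62)^(7/5) = 47.06 kPa.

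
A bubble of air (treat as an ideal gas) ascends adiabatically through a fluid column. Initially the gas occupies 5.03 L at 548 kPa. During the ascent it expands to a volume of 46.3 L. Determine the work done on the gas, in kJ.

W ≈ -4.06 kJ

γ = 7/5 for a diatomic ideal gas.
P₂ = P₁(V₁/V₂)^γ = 548×(5.03/46.3)^(7/5) = 24.5 kPa.
For a reversible adiabat, W_by_gas = (P₁V₁ − P₂V₂)/(γ−1).
W_by = (548000×0.00503 − 24500×0.0463) / (2/5) = 4055 J.
W_on_gas = −W_by = -4055 J.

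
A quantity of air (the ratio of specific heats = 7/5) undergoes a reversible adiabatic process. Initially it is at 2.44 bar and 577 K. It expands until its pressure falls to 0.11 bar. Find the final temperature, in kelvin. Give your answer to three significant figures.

T₂ ≈ 238 K

Along an adiabat T P^((1−γ)/γ) is constant, so T₂ = T₁ (P₂/P₁)^((γ−1)/γ).
T₂ = 577 × (0.11/2.44)^(2/7) = 238 K.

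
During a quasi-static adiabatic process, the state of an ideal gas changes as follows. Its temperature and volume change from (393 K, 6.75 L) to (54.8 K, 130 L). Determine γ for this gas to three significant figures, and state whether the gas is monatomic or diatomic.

TV^(γ−1) = const ⇒ γ − 1 = ln(T₂/T₁) / ln(V₁/V₂).
γ = 1 + ln(54.8/393) / ln(6.75/130) = 1.666.
γ ≈ 1.67 is close to 5/3, so the gas is monatomic.

γ ≈ 1.67; monatomic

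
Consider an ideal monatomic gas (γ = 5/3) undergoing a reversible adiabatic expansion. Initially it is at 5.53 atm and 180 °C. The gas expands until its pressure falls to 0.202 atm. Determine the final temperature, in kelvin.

Adiabatic: T₂/T₁ = (P₂/P₁)^((γ−1)/γ).
T₁ = 180 °C = 453.1 K.
T₂ = 453.1 × (0.202/5.53)^(2/5) = 120.6 K.

T₂ ≈ 121 K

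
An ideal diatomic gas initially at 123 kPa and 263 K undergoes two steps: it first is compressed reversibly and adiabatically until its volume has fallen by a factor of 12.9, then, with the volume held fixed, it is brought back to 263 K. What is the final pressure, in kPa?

For a diatomic ideal gas γ = 7/5.
Adiabatic step (PV^γ = const): P₂ = 123×12.9^(7/5) = 4413 kPa; T₂ = 263×12.9^(2/5) = 731.5 K.
Isochoric: P₃ = P₂(T₃/T₂) = 4413 × (263/731.5) = 1587 kPa.

P₃ ≈ 1590 kPa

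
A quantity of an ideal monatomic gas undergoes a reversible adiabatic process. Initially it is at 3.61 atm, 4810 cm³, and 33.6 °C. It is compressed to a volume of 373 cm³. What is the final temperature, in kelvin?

Adiabatic: T₁V₁^(γ−1) = T₂V₂^(γ−1) ⇒ T₂ = T₁ (V₁/V₂)^(γ−1).
γ = 5/3 for a monatomic ideal gas.
T₁ = 33.6 °C = 306.8 K.
T₂ = 306.8 × (4810/373)^(2/3) = 1687 K.

T₂ ≈ 1690 K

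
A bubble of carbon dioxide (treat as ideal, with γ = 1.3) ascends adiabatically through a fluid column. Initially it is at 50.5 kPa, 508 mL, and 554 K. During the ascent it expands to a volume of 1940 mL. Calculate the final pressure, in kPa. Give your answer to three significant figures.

P₂ ≈ 8.85 kPa

Since PV^γ is constant along a reversible adiabat, P₂ = P₁ (V₁/V₂)^γ.
P₂ = 50.5 × (508/1940)^(1.3) = 8.847 kPa.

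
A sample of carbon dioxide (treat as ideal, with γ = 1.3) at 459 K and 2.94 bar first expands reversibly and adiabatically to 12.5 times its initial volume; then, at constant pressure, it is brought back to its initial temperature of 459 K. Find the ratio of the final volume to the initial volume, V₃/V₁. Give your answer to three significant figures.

V₃/V₁ ≈ 26.7

Adiabatic step: V₂/V₁ = 12.5; T₂ = T₁·(1/12.5)^(0.3) = 215.1 K.
Isobaric step: V₃/V₂ = T₃/T₂ = 459/215.1.
V₃/V₁ = (V₂/V₁)(V₃/V₂) = 12.5 × (459/215.1) = 26.67.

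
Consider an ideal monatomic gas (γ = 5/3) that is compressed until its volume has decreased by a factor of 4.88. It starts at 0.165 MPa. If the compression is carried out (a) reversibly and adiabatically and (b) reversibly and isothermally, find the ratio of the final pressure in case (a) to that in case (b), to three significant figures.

Isothermal: P_b = P₁(V₁/V₂) = 0.165×4.88.
Adiabatic: P_a = P₁(V₁/V₂)^γ = 0.165×4.88^(5/3).
P_a/P_b = (V₁/V₂)^(γ−1) = 4.88^(2/3) = 2.877.

P_adiabatic / P_isothermal ≈ 2.88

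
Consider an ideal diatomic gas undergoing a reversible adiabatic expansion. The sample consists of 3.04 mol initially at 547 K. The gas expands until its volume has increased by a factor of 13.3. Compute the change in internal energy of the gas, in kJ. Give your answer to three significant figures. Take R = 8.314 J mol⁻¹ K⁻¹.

ΔU ≈ -22.3 kJ

For a reversible adiabat TV^(γ−1) is constant, so T₂ = T₁ (V₁/V₂)^(γ−1).
γ = 7/5 for a diatomic ideal gas, so γ−1 = 2/5.
T₂ = 547 × (1/13.3)^(2/5) = 194.3 K.
Q = 0, so ΔU = W_on_gas = nCᵥΔT with Cᵥ = R/(γ−1) = 20.79 J/(mol·K).
ΔU = 3.04 × 20.79 × (194.3 − 547) = -22290 J.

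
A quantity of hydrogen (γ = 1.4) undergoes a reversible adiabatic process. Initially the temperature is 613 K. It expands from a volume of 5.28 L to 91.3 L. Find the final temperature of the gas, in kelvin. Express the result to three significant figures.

T₂ ≈ 196 K

For a reversible adiabat TV^(γ−1) is constant, so T₂ = T₁ (V₁/V₂)^(γ−1).
T₂ = 613 × (5.28/91.3)^(0.4) = 196 K.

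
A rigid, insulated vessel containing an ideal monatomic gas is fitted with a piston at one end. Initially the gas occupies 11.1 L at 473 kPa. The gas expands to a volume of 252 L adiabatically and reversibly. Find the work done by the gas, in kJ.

γ = 5/3 for a monatomic ideal gas.
P₂ = P₁(V₁/V₂)^γ = 473×(11.1/252)^(5/3) = 2.599 kPa.
For a reversible adiabat, W_by_gas = (P₁V₁ − P₂V₂)/(γ−1).
W_by = (473000×0.0111 − 2599×0.252) / (2/3) = 6893 J.

W ≈ 6.89 kJ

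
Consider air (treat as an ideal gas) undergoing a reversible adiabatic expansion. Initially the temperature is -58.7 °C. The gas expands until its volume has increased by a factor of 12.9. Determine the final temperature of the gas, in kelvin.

T₂ ≈ 77.1 K

For a reversible adiabat TV^(γ−1) is constant, so T₂ = T₁ (V₁/V₂)^(γ−1).
For a diatomic ideal gas γ = 7/5, so γ−1 = 2/5.
T₁ = -58.7 °C = 214.4 K.
T₂ = 214.4 × (1/12.9)^(2/5) = 77.11 K.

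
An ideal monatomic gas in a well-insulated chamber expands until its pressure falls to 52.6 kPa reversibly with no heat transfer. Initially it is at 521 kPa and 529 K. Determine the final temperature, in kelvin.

Adiabatic: T₂/T₁ = (P₂/P₁)^((γ−1)/γ).
For a monatomic ideal gas γ = 5/3, so (γ−1)/γ = 2/5.
T₂ = 529 × (52.6/521)^(2/5) = 211.4 K.

T₂ ≈ 211 K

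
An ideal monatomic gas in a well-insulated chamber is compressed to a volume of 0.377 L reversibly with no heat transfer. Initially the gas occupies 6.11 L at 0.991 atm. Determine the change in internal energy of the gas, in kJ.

ΔU ≈ 4.97 kJ

γ = 5/3 for a monatomic ideal gas.
P₂ = P₁(V₁/V₂)^γ = 0.991×(6.11/0.377)^(5/3) = 102.9 atm.
For a reversible adiabat, W_by_gas = (P₁V₁ − P₂V₂)/(γ−1).
W_by = (100400×0.00611 − 1.042×10^7×0.000377) / (2/3) = -4973 J.
Q = 0 ⇒ ΔU = −W_by = 4973 J.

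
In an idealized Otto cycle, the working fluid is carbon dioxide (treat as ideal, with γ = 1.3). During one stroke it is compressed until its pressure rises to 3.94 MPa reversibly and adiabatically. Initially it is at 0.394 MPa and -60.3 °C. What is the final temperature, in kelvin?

Along an adiabat T P^((1−γ)/γ) is constant, so T₂ = T₁ (P₂/P₁)^((γ−1)/γ).
T₁ = -60.3 °C = 212.8 K.
T₂ = 212.8 × (3.94/0.394)^(0.231) = 362.1 K.

T₂ ≈ 362 K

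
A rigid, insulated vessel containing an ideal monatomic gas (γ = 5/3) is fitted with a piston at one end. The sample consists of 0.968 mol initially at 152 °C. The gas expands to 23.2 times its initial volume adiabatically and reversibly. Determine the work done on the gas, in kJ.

W ≈ -4.50 kJ

For a reversible adiabat TV^(γ−1) is constant, so T₂ = T₁ (V₁/V₂)^(γ−1).
T₁ = 152 °C = 425.1 K.
T₂ = 425.1 × (1/23.2)^(2/3) = 52.27 K.
Q = 0, so ΔU = W_on_gas = nCᵥΔT with Cᵥ = R/(γ−1) = 12.47 J/(mol·K).
ΔU = 0.968 × 12.47 × (52.27 − 425.1) = -4501 J.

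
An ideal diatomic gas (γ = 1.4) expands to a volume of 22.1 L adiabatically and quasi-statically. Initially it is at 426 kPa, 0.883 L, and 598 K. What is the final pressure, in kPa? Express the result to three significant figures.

Adiabatic: P₁V₁^γ = P₂V₂^γ ⇒ P₂ = P₁ (V₁/V₂)^γ.
P₂ = 426 × (0.883/22.1)^(1.4) = 4.695 kPa.

P₂ ≈ 4.69 kPa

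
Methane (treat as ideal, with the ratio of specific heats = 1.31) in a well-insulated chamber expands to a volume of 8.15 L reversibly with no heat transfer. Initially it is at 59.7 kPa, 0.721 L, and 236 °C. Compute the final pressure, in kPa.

P₂ ≈ 2.49 kPa

Adiabatic: P₁V₁^γ = P₂V₂^γ ⇒ P₂ = P₁ (V₁/V₂)^γ.
P₂ = 59.7 × (0.721/8.15)^(1.31) = 2.49 kPa.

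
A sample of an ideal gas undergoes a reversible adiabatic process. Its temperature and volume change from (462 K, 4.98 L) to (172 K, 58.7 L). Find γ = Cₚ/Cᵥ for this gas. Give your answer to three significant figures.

γ ≈ 1.40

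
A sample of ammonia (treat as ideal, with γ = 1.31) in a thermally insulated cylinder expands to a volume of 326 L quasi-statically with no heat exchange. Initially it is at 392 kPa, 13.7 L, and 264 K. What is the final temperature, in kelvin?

For a reversible adiabat TV^(γ−1) is constant, so T₂ = T₁ (V₁/V₂)^(γ−1).
T₂ = 264 × (13.7/326)^(0.31) = 98.83 K.

T₂ ≈ 98.8 K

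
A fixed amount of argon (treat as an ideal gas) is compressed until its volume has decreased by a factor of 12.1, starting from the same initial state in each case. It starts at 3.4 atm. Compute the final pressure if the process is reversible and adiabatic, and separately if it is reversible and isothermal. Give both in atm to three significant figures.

adiabatic: 217 atm; isothermal: 41.1 atm

For a monatomic ideal gas γ = 5/3.
Isothermal: P₂ = P₁(V₁/V₂) = 3.4×12.1 = 41.14 atm.
Adiabatic: P₂ = P₁(V₁/V₂)^γ = 3.4×12.1^(5/3) = 216.8 atm.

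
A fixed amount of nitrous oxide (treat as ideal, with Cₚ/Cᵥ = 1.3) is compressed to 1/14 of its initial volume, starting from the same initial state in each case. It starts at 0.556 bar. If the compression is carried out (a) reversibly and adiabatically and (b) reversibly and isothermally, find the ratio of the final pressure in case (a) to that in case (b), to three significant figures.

P_adiabatic / P_isothermal ≈ 2.21

Isothermal: P_b = P₁(V₁/V₂) = 0.556×14.
Adiabatic: P_a = P₁(V₁/V₂)^γ = 0.556×14^(1.3).
P_a/P_b = (V₁/V₂)^(γ−1) = 14^(0.3) = 2.207.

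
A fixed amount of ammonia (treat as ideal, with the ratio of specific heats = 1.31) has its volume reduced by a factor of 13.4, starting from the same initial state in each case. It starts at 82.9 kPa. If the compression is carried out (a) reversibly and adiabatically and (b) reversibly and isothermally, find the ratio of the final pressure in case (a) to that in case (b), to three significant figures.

P_adiabatic / P_isothermal ≈ 2.24

Isothermal: P_b = P₁(V₁/V₂) = 82.9×13.4.
Adiabatic: P_a = P₁(V₁/V₂)^γ = 82.9×13.4^(1.31).
P_a/P_b = (V₁/V₂)^(γ−1) = 13.4^(0.31) = 2.236.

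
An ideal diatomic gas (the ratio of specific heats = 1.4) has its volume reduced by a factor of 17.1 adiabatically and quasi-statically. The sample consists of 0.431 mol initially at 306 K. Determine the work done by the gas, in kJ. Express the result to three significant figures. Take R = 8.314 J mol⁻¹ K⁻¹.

W ≈ -5.79 kJ

Adiabatic: T₁V₁^(γ−1) = T₂V₂^(γ−1) ⇒ T₂ = T₁ (V₁/V₂)^(γ−1).
T₂ = 306 × 17.1^(0.4) = 952.6 K.
Q = 0, so ΔU = W_on_gas = nCᵥΔT with Cᵥ = R/(γ−1) = 20.79 J/(mol·K).
ΔU = 0.431 × 20.79 × (952.6 − 306) = 5793 J.
Work done by the gas = −ΔU = -5793 J.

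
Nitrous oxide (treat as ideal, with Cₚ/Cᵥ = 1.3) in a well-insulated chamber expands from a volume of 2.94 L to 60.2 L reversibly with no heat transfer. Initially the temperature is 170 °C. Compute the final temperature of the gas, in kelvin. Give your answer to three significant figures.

Adiabatic: T₁V₁^(γ−1) = T₂V₂^(γ−1) ⇒ T₂ = T₁ (V₁/V₂)^(γ−1).
T₁ = 170 °C = 443.1 K.
T₂ = 443.1 × (2.94/60.2)^(0.3) = 179.1 K.

T₂ ≈ 179 K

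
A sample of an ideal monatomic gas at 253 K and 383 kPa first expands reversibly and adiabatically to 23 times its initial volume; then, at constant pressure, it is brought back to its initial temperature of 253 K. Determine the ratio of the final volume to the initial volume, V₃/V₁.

For a monatomic ideal gas γ = 5/3.
Adiabatic step: V₂/V₁ = 23; T₂ = T₁·(1/23)^(2/3) = 31.28 K.
Isobaric step: V₃/V₂ = T₃/T₂ = 253/31.28.
V₃/V₁ = (V₂/V₁)(V₃/V₂) = 23 × (253/31.28) = 186.

V₃/V₁ ≈ 186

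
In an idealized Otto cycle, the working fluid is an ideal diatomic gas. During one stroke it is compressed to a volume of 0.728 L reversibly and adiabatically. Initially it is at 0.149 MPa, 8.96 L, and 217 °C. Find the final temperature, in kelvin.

T₂ ≈ 1340 K

For a reversible adiabat TV^(γ−1) is constant, so T₂ = T₁ (V₁/V₂)^(γ−1).
γ = 7/5 for a diatomic ideal gas.
T₁ = 217 °C = 490.1 K.
T₂ = 490.1 × (8.96/0.728)^(2/5) = 1338 K.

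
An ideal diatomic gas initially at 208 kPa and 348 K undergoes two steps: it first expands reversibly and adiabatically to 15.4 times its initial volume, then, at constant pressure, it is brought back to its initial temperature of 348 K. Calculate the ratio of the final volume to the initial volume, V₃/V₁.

For a diatomic ideal gas γ = 7/5.
Adiabatic step: V₂/V₁ = 15.4; T₂ = T₁·(1/15.4)^(2/5) = 116.6 K.
Isobaric step: V₃/V₂ = T₃/T₂ = 348/116.6.
V₃/V₁ = (V₂/V₁)(V₃/V₂) = 15.4 × (348/116.6) = 45.98.

V₃/V₁ ≈ 46.0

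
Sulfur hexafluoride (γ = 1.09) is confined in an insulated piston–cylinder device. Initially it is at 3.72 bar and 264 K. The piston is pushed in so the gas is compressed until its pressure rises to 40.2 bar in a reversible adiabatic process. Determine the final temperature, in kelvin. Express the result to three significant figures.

Adiabatic: T₂/T₁ = (P₂/P₁)^((γ−1)/γ).
T₂ = 264 × (40.2/3.72)^(0.0826) = 321.3 K.

T₂ ≈ 321 K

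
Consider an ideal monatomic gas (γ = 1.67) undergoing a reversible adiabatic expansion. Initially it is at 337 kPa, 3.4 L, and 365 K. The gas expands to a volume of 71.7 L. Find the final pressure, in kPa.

Since PV^γ is constant along a reversible adiabat, P₂ = P₁ (V₁/V₂)^γ.
P₂ = 337 × (3.4/71.7)^(1.67) = 2.072 kPa.

P₂ ≈ 2.07 kPa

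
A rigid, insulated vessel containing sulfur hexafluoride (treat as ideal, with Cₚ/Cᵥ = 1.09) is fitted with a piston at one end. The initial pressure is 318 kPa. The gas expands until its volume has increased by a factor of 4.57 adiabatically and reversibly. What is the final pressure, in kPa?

P₂ ≈ 60.7 kPa

Adiabatic: P₁V₁^γ = P₂V₂^γ ⇒ P₂ = P₁ (V₁/V₂)^γ.
P₂ = 318 × (1/4.57)^(1.09) = 60.69 kPa.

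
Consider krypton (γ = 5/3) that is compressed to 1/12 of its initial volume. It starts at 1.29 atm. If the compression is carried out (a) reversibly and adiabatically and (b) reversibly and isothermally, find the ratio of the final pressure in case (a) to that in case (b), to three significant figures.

Isothermal: P_b = P₁(V₁/V₂) = 1.29×12.
Adiabatic: P_a = P₁(V₁/V₂)^γ = 1.29×12^(5/3).
P_a/P_b = (V₁/V₂)^(γ−1) = 12^(2/3) = 5.241.

P_adiabatic / P_isothermal ≈ 5.24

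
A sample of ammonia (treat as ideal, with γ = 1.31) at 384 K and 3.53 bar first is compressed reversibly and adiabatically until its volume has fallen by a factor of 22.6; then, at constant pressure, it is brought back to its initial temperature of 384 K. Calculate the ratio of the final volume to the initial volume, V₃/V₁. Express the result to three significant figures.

V₃/V₁ ≈ 0.0168

Adiabatic step: V₂/V₁ = 0.04425; T₂ = T₁·22.6^(0.31) = 1009 K.
Isobaric step: V₃/V₂ = T₃/T₂ = 384/1009.
V₃/V₁ = (V₂/V₁)(V₃/V₂) = 0.04425 × (384/1009) = 0.01683.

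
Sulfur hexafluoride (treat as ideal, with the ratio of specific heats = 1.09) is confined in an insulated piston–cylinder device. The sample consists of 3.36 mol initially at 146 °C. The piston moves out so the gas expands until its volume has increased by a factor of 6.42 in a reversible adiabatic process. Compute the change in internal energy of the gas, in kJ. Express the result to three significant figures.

For a reversible adiabat TV^(γ−1) is constant, so T₂ = T₁ (V₁/V₂)^(γ−1).
T₁ = 146 °C = 419.1 K.
T₂ = 419.1 × (1/6.42)^(0.09) = 354.6 K.
Q = 0, so ΔU = W_on_gas = nCᵥΔT with Cᵥ = R/(γ−1) = 92.38 J/(mol·K).
ΔU = 3.36 × 92.38 × (354.6 − 419.1) = -20050 J.

ΔU ≈ -20.0 kJ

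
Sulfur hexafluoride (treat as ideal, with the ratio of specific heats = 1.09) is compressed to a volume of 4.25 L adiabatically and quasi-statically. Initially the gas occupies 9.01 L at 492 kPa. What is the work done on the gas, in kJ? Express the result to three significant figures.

W ≈ 3.45 kJ

P₂ = P₁(V₁/V₂)^γ = 492×(9.01/4.25)^(1.09) = 1116 kPa.
For a reversible adiabat, W_by_gas = (P₁V₁ − P₂V₂)/(γ−1).
W_by = (492000×0.00901 − 1.116×10^6×0.00425) / (0.09) = -3446 J.
W_on_gas = −W_by = 3446 J.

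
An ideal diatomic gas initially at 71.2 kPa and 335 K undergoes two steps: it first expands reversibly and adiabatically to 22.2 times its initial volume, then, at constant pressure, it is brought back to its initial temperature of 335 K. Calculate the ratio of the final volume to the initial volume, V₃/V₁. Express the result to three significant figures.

V₃/V₁ ≈ 76.7

For a diatomic ideal gas γ = 7/5.
Adiabatic step: V₂/V₁ = 22.2; T₂ = T₁·(1/22.2)^(2/5) = 96.94 K.
Isobaric step: V₃/V₂ = T₃/T₂ = 335/96.94.
V₃/V₁ = (V₂/V₁)(V₃/V₂) = 22.2 × (335/96.94) = 76.72.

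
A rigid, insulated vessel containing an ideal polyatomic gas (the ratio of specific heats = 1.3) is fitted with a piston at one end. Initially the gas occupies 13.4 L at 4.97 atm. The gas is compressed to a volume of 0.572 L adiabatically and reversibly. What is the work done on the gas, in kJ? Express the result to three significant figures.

P₂ = P₁(V₁/V₂)^γ = 4.97×(13.4/0.572)^(1.3) = 299.9 atm.
For a reversible adiabat, W_by_gas = (P₁V₁ − P₂V₂)/(γ−1).
W_by = (503600×0.0134 − 3.039×10^7×0.000572) / (0.3) = -35450 J.
W_on_gas = −W_by = 35450 J.

W ≈ 35.4 kJ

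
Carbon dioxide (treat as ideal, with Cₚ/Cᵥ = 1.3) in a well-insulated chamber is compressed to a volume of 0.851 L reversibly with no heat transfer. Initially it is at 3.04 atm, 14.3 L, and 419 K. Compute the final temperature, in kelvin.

For a reversible adiabat TV^(γ−1) is constant, so T₂ = T₁ (V₁/V₂)^(γ−1).
T₂ = 419 × (14.3/0.851)^(0.3) = 976.9 K.

T₂ ≈ 977 K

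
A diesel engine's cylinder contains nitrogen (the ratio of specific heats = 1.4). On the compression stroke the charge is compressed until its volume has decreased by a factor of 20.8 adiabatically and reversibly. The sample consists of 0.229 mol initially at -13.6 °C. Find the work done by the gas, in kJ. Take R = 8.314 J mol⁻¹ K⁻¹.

W ≈ -2.92 kJ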